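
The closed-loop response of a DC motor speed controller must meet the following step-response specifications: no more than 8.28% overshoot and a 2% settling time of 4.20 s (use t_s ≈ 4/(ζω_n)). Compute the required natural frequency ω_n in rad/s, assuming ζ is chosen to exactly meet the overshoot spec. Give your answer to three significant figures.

ω_n ≈ 1.53 rad/s

ζ = −ln(OS)/√(π² + (ln OS)²). With OS = 0.0828, ln OS = −2.491 and ζ = 2.491/4.010 = 0.621.
Then ω_n = 4/(ζ t_s) = 4/(0.621 × 4.20) = 1.53 rad/s.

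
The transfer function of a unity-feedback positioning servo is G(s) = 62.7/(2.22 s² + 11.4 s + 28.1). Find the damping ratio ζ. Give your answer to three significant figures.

ζ ≈ 0.722

Dividing through by 2.22: denominator becomes s² + 5.135 s + 12.66.
So ω_n = √12.66 = 3.56 rad/s and ζ = 5.135/(2·3.56) = 0.722.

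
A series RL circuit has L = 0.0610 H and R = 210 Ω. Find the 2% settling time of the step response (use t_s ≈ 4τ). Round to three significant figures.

τ = L/R = 0.0610/210 = 0.000290 s.
t_s ≈ 4τ = 0.00116 s.

t_s ≈ 0.00116 s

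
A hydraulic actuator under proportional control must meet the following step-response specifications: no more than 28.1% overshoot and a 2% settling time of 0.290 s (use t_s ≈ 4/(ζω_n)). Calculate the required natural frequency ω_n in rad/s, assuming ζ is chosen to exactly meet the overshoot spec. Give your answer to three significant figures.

ω_n ≈ 36.8 rad/s

Inverting the overshoot relation: ζ = |ln 0.281|/√(π² + ln²0.281) = 0.375.
Then ω_n = 4/(ζ t_s) = 4/(0.375 × 0.290) = 36.8 rad/s.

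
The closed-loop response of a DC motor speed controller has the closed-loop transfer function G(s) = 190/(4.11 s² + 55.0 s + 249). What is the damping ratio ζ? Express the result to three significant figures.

ζ ≈ 0.860

Dividing through by 4.11: denominator becomes s² + 13.38 s + 60.58.
So ω_n = √60.58 = 7.78 rad/s and ζ = 13.38/(2·7.78) = 0.860.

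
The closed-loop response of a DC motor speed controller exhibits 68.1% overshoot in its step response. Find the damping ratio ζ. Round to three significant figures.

From %OS = 100·exp(−πζ/√(1−ζ²)), invert to get ζ = −ln(OS)/√(π² + ln²(OS)) with OS = 0.681.
−ln 0.681 = 0.3842, so ζ = 0.3842/√(π² + 0.1476) = 0.121.

ζ ≈ 0.121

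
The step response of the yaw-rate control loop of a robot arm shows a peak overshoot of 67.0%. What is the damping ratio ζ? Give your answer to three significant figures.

Inverting the overshoot relation: ζ = |ln 0.670|/√(π² + ln²0.670) = 0.126.

ζ ≈ 0.126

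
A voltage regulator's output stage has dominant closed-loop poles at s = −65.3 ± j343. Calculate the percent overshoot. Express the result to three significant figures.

%OS ≈ 55.0%

|pole| = ω_n = √(65.3² + 343²) = 349 rad/s; ζ = cos θ = σ/ω_n = 0.187.
%OS = 100 e^{−πζ/√(1−ζ²)} with ζ = 0.187 gives 55.0%.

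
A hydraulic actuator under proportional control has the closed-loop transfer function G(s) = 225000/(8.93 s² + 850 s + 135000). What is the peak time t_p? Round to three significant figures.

Dividing through by 8.93: denominator becomes s² + 95.18 s + 15120.
So ω_n = √15120 = 123 rad/s and ζ = 95.18/(2·123) = 0.387.
The damped frequency ω_d = ω_n√(1−ζ²) = 113 rad/s. t_p = π/ω_d = 0.0277 s.

t_p ≈ 0.0277 s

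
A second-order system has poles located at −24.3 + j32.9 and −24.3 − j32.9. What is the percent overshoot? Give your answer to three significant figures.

The poles are at −σ ± jω_d with σ = 24.3 and ω_d = 32.9, so ω_n = √(σ²+ω_d²) = 40.9 rad/s and ζ = σ/ω_n = 0.594.
%OS = 100·exp(−πζ/√(1−ζ²)) = 9.82%.

%OS ≈ 9.82%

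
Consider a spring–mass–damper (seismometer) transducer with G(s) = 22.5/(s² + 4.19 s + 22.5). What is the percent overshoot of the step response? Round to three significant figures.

%OS ≈ 21.3%

ω_n = √22.5 = 4.74 rad/s; ζ = 4.19/(2·4.74) = 0.442.
%OS = 100 e^{−πζ/√(1−ζ²)} with ζ = 0.442 gives 21.3%.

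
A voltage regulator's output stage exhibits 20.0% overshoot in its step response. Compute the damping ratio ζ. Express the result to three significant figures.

From %OS = 100·exp(−πζ/√(1−ζ²)), invert to get ζ = −ln(OS)/√(π² + ln²(OS)) with OS = 0.200.
−ln 0.200 = 1.609, so ζ = 1.609/√(π² + 2.590) = 0.456.

ζ ≈ 0.456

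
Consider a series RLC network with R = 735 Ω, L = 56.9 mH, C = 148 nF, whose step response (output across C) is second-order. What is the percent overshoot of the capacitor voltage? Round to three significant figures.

For a series RLC circuit (capacitor voltage as output), ω_n = 1/√(LC) = 1/√(56.9 mH · 148 nF) = 10900 rad/s.
ζ = (R/2)·√(C/L) = (735/2)·√(148 nF/56.9 mH) = 0.593.
%OS = 100 e^{−πζ/√(1−ζ²)} with ζ = 0.593 gives 9.91%.

%OS ≈ 9.91%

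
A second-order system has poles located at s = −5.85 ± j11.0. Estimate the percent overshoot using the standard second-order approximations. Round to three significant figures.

|pole| = ω_n = √(5.85² + 11.0²) = 12.5 rad/s; ζ = cos θ = σ/ω_n = 0.470.
%OS = 100 e^{−πζ/√(1−ζ²)} with ζ = 0.470 gives 18.8%.

%OS ≈ 18.8%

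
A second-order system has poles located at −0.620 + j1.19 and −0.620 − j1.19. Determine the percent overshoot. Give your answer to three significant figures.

|pole| = ω_n = √(0.620² + 1.19²) = 1.34 rad/s; ζ = cos θ = σ/ω_n = 0.462.
Overshoot: exp(−π·0.462/√(1−0.462²)) = 0.195, i.e. 19.5%.

%OS ≈ 19.5%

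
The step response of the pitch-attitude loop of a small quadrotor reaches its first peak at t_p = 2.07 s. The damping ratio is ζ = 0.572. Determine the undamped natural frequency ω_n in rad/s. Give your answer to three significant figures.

ω_n ≈ 1.85 rad/s

Peak time t_p = π/ω_d, so ω_d = π/t_p = π/2.07 = 1.52 rad/s.
ω_n = ω_d/√(1−ζ²) = 1.52/√0.673 = 1.85 rad/s.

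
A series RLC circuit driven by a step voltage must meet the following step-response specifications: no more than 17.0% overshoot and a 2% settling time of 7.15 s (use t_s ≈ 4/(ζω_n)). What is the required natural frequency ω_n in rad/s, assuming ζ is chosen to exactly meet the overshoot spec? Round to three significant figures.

ω_n ≈ 1.14 rad/s

ζ = −ln(OS)/√(π² + (ln OS)²). With OS = 0.170, ln OS = −1.772 and ζ = 1.772/3.607 = 0.491.
Then ω_n = 4/(ζ t_s) = 4/(0.491 × 7.15) = 1.14 rad/s.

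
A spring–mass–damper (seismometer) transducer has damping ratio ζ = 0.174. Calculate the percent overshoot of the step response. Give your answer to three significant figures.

%OS ≈ 57.4%

For an underdamped second-order system, %OS = 100·exp(−πζ/√(1−ζ²)).
πζ/√(1−ζ²) = π·0.174/√(1−0.0303) = 0.5551, so %OS = 100·e^(−0.5551) = 57.4%.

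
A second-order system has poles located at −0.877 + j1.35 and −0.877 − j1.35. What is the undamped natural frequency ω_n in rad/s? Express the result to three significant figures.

The poles are at −σ ± jω_d with σ = 0.877 and ω_d = 1.35, so ω_n = √(σ²+ω_d²) = 1.61 rad/s and ζ = σ/ω_n = 0.545.

ω_n ≈ 1.61 rad/s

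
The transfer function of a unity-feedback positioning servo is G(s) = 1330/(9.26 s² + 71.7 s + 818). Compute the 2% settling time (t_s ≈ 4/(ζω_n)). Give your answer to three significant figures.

Dividing through by 9.26: denominator becomes s² + 7.743 s + 88.34.
So ω_n = √88.34 = 9.40 rad/s and ζ = 7.743/(2·9.40) = 0.412.
t_s ≈ 4/(ζω_n) = 1.03 s.

t_s ≈ 1.03 s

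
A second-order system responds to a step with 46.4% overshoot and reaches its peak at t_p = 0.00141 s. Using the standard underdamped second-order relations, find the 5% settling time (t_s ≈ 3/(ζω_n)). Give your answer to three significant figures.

t_s ≈ 0.00551 s

ζ from %OS: ζ = |ln 0.464|/√(π²+ln²0.464) = 0.237.
t_p = π/ω_d ⇒ ω_d = 2230 rad/s; then ω_n = ω_d/√(1−ζ²) = 2290 rad/s.
t_s ≈ 3/(ζω_n) = 3/(0.237·2290) = 0.00551 s.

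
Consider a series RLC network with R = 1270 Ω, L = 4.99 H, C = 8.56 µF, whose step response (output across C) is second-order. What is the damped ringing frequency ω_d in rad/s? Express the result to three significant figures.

ω_d ≈ 85.0 rad/s

For a series RLC circuit (capacitor voltage as output), ω_n = 1/√(LC) = 1/√(4.99 H · 8.56 µF) = 153 rad/s.
ζ = (R/2)·√(C/L) = (1270/2)·√(8.56 µF/4.99 H) = 0.832.
ω_d = ω_n√(1−ζ²) = 85.0 rad/s.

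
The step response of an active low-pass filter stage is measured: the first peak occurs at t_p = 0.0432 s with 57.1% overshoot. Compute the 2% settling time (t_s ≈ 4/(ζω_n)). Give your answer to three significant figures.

ζ from %OS: ζ = |ln 0.571|/√(π²+ln²0.571) = 0.176.
From t_p = π/ω_d, ω_d = π/0.0432 = 72.7 rad/s, so ω_n = ω_d/√(1−ζ²) = 73.9 rad/s.
t_s ≈ 4/(ζω_n) = 4/(0.176·73.9) = 0.308 s.

t_s ≈ 0.308 s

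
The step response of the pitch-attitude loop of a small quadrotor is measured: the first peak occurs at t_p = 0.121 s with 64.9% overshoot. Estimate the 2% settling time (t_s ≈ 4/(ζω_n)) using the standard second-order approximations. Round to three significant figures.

ζ from %OS: ζ = |ln 0.649|/√(π²+ln²0.649) = 0.136.
From t_p = π/ω_d, ω_d = π/0.121 = 26.0 rad/s, so ω_n = ω_d/√(1−ζ²) = 26.2 rad/s.
t_s ≈ 4/(ζω_n) = 4/(0.136·26.2) = 1.12 s.

t_s ≈ 1.12 s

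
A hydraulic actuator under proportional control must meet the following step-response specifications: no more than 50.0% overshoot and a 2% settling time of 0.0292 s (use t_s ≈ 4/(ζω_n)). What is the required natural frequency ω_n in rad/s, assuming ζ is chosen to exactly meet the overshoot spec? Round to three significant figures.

ω_n ≈ 636 rad/s

ζ = −ln(OS)/√(π² + (ln OS)²). With OS = 0.500, ln OS = −0.6931 and ζ = 0.6931/3.217 = 0.215.
Then ω_n = 4/(ζ t_s) = 4/(0.215 × 0.0292) = 636 rad/s.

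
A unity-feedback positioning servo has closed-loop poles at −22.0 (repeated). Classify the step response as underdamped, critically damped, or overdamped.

critically damped

Since there is a repeated negative-real pole, the response is critically damped.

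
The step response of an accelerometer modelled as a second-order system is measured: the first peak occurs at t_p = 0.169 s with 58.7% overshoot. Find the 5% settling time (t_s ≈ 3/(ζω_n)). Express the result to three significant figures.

The overshoot fixes ζ = −ln(OS)/√(π²+ln²(OS)) = 0.167.
From t_p = π/ω_d, ω_d = π/0.169 = 18.6 rad/s, so ω_n = ω_d/√(1−ζ²) = 18.9 rad/s.
t_s ≈ 3/(ζω_n) = 3/(0.167·18.9) = 0.952 s.

t_s ≈ 0.952 s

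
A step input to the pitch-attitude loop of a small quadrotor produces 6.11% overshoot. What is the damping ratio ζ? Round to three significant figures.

ζ ≈ 0.665

Inverting the overshoot relation: ζ = |ln 0.0611|/√(π² + ln²0.0611) = 0.665.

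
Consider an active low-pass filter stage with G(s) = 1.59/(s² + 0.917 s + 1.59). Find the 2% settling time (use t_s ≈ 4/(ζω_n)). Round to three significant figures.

t_s ≈ 8.72 s

Matching coefficients with s² + 2ζω_n s + ω_n² gives ω_n² = 1.59 ⇒ ω_n = 1.26 rad/s, and ζ = 0.917/(2ω_n) = 0.364.
t_s ≈ 4/(ζω_n) = 4/(0.364·1.26) = 8.72 s.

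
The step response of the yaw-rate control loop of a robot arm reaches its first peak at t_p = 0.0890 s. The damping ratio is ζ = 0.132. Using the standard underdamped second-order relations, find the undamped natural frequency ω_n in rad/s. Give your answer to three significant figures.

ω_n ≈ 35.6 rad/s

Peak time t_p = π/ω_d, so ω_d = π/t_p = π/0.0890 = 35.3 rad/s.
ω_n = ω_d/√(1−ζ²) = 35.3/√0.983 = 35.6 rad/s.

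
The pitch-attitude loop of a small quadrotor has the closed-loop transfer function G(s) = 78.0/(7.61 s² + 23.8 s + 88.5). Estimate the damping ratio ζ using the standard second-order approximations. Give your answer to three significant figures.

Dividing through by 7.61: denominator becomes s² + 3.127 s + 11.63.
So ω_n = √11.63 = 3.41 rad/s and ζ = 3.127/(2·3.41) = 0.459.

ζ ≈ 0.459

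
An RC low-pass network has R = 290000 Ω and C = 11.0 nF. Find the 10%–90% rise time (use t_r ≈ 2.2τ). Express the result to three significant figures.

t_r ≈ 0.00702 s

τ = RC = 290000 × 11.0 nF = 0.00319 s.
t_r ≈ 2.2τ = 0.00702 s.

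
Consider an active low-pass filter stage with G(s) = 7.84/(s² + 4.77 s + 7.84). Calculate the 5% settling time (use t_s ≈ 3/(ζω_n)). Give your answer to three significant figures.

t_s ≈ 1.26 s

ω_n = √7.84 = 2.80 rad/s; ζ = 4.77/(2·2.80) = 0.852.
t_s ≈ 3/(ζω_n) = 3/(0.852·2.80) = 1.26 s.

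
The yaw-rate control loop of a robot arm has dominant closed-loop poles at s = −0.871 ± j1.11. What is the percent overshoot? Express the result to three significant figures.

%OS ≈ 8.50%

|pole| = ω_n = √(0.871² + 1.11²) = 1.41 rad/s; ζ = cos θ = σ/ω_n = 0.617.
%OS = 100 e^{−πζ/√(1−ζ²)} with ζ = 0.617 gives 8.50%.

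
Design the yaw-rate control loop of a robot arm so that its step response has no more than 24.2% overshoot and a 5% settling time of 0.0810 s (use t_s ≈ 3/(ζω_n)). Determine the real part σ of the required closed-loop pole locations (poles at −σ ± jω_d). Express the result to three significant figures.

σ ≈ 37.0

The settling-time spec alone fixes σ = ζω_n = 3/t_s = 3/0.0810 = 37.0.
(Overshoot then fixes ζ = 0.412 and hence ω_d = σ·√(1−ζ²)/ζ = 82.0 rad/s.)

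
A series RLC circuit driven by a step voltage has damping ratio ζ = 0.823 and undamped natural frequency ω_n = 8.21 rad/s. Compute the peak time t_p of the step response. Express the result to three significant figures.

The damped frequency is ω_d = ω_n√(1−ζ²) = 8.21·√(1−0.677) = 4.66 rad/s.
Peak time t_p = π/ω_d = π/4.66 = 0.674 s.

t_p ≈ 0.674 s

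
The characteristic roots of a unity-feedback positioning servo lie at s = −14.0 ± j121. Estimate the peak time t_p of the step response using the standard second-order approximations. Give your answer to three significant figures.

t_p ≈ 0.0260 s

t_p = π/ω_d with ω_d = 121 (the imaginary part), so t_p = 0.0260 s.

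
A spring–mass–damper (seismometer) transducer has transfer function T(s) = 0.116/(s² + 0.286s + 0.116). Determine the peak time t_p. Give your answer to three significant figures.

t_p ≈ 10.2 s

ω_n = √0.116 = 0.341 rad/s; ζ = 0.286/(2·0.341) = 0.420.
ω_d = ω_n√(1−ζ²) = 0.309 rad/s. Then t_p = π/ω_d = 10.2 s.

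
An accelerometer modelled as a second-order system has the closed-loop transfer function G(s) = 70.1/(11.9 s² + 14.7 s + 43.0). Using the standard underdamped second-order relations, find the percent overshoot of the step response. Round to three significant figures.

Dividing through by 11.9: denominator becomes s² + 1.235 s + 3.613.
So ω_n = √3.613 = 1.90 rad/s and ζ = 1.235/(2·1.90) = 0.325.
%OS = 100·exp(−πζ/√(1−ζ²)) = 34.0%.

%OS ≈ 34.0%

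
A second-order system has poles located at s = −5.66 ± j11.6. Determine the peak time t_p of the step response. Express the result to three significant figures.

t_p ≈ 0.271 s

t_p = π/ω_d with ω_d = 11.6 (the imaginary part), so t_p = 0.271 s.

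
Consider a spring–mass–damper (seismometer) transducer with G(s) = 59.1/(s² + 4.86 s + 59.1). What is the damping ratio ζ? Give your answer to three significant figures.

ζ ≈ 0.316

ω_n = √59.1 = 7.69 rad/s; ζ = 4.86/(2·7.69) = 0.316.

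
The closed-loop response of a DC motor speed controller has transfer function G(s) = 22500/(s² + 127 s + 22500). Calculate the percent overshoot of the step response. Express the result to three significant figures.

%OS ≈ 23.0%

Comparing the denominator to s² + 2ζω_n s + ω_n²: ω_n = √22500 = 150 rad/s, and 2ζω_n = 127 so ζ = 127/(2·150) = 0.423.
Overshoot: exp(−π·0.423/√(1−0.423²)) = 0.230, i.e. 23.0%.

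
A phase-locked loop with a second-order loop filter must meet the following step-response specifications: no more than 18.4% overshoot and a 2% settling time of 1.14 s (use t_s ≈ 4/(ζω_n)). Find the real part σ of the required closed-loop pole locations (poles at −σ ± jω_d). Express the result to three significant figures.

σ ≈ 3.51

The settling-time spec alone fixes σ = ζω_n = 4/t_s = 4/1.14 = 3.51.
(Overshoot then fixes ζ = 0.474 and hence ω_d = σ·√(1−ζ²)/ζ = 6.51 rad/s.)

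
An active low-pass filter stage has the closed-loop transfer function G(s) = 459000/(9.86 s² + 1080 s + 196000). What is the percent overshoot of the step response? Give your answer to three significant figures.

%OS ≈ 26.6%

Dividing through by 9.86: denominator becomes s² + 109.5 s + 19880.
So ω_n = √19880 = 141 rad/s and ζ = 109.5/(2·141) = 0.388.
%OS = 100 e^{−πζ/√(1−ζ²)} with ζ = 0.388 gives 26.6%.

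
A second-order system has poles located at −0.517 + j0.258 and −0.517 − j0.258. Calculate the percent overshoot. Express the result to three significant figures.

%OS ≈ 0.184%

The poles are at −σ ± jω_d with σ = 0.517 and ω_d = 0.258, so ω_n = √(σ²+ω_d²) = 0.578 rad/s and ζ = σ/ω_n = 0.895.
Overshoot: exp(−π·0.895/√(1−0.895²)) = 0.00184, i.e. 0.184%.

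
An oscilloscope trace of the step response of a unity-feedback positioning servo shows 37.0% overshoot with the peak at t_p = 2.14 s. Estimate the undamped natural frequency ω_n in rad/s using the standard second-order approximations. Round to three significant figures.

ζ from %OS: ζ = |ln 0.370|/√(π²+ln²0.370) = 0.302.
t_p = π/ω_d ⇒ ω_d = 1.47 rad/s; then ω_n = ω_d/√(1−ζ²) = 1.54 rad/s.

ω_n ≈ 1.54 rad/s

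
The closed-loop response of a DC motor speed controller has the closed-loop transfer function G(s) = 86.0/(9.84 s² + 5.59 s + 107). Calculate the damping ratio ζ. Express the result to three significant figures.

ζ ≈ 0.0861

Dividing through by 9.84: denominator becomes s² + 0.5681 s + 10.87.
So ω_n = √10.87 = 3.30 rad/s and ζ = 0.5681/(2·3.30) = 0.0861.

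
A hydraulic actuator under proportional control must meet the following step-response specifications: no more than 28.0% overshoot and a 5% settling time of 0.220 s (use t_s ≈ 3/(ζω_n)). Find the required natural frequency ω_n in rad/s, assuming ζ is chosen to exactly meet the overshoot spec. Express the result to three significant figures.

From %OS = 100·exp(−πζ/√(1−ζ²)), invert to get ζ = −ln(OS)/√(π² + ln²(OS)) with OS = 0.280.
−ln 0.280 = 1.273, so ζ = 1.273/√(π² + 1.620) = 0.376.
Then ω_n = 3/(ζ t_s) = 3/(0.376 × 0.220) = 36.3 rad/s.

ω_n ≈ 36.3 rad/s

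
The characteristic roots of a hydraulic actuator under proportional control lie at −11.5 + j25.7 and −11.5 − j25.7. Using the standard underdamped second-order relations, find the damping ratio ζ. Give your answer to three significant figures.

The poles are at −σ ± jω_d with σ = 11.5 and ω_d = 25.7, so ω_n = √(σ²+ω_d²) = 28.2 rad/s and ζ = σ/ω_n = 0.408.

ζ ≈ 0.408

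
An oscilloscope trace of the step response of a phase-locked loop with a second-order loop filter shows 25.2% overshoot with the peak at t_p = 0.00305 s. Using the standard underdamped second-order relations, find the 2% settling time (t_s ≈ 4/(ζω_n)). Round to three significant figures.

The overshoot fixes ζ = −ln(OS)/√(π²+ln²(OS)) = 0.402.
From t_p = π/ω_d, ω_d = π/0.00305 = 1030 rad/s, so ω_n = ω_d/√(1−ζ²) = 1120 rad/s.
t_s ≈ 4/(ζω_n) = 4/(0.402·1120) = 0.00885 s.

t_s ≈ 0.00885 s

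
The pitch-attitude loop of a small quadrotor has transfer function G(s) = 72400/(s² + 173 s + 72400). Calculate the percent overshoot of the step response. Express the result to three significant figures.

Matching coefficients with s² + 2ζω_n s + ω_n² gives ω_n² = 72400 ⇒ ω_n = 269 rad/s, and ζ = 173/(2ω_n) = 0.321.
%OS = 100 e^{−πζ/√(1−ζ²)} with ζ = 0.321 gives 34.4%.

%OS ≈ 34.4%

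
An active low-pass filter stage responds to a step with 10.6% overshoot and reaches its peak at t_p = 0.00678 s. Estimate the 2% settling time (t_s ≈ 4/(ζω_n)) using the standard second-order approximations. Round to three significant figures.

t_s ≈ 0.0121 s

From the overshoot, ζ = −ln(OS)/√(π²+ln²(OS)) = 0.581.
From t_p = π/ω_d, ω_d = π/0.00678 = 463 rad/s, so ω_n = ω_d/√(1−ζ²) = 569 rad/s.
t_s ≈ 4/(ζω_n) = 4/(0.581·569) = 0.0121 s.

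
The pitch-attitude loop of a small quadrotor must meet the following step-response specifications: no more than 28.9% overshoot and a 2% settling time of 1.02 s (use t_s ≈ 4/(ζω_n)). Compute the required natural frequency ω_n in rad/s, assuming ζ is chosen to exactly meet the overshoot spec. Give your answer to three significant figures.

ω_n ≈ 10.7 rad/s

ζ = −ln(OS)/√(π² + (ln OS)²). With OS = 0.289, ln OS = −1.241 and ζ = 1.241/3.378 = 0.367.
From t_s ≈ 4/(ζω_n): ω_n = 4/(ζ·t_s) = 4/(0.367·1.02) = 10.7 rad/s.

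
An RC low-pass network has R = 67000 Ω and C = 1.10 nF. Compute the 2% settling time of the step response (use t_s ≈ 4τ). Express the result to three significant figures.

τ = RC = 67000 × 1.10 nF = 0.0000737 s.
t_s ≈ 4τ = 0.000295 s.

t_s ≈ 0.000295 s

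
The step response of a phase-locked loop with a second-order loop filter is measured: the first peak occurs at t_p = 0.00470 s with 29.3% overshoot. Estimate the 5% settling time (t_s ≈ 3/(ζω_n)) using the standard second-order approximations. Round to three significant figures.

t_s ≈ 0.0115 s

From the overshoot, ζ = −ln(OS)/√(π²+ln²(OS)) = 0.364.
t_p = π/ω_d ⇒ ω_d = 668 rad/s; then ω_n = ω_d/√(1−ζ²) = 718 rad/s.
t_s ≈ 3/(ζω_n) = 3/(0.364·718) = 0.0115 s.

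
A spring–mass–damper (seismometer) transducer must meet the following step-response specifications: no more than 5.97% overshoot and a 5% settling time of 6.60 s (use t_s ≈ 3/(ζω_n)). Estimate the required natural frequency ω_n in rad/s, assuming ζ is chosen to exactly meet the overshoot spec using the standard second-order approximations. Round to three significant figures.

From %OS = 100·exp(−πζ/√(1−ζ²)), invert to get ζ = −ln(OS)/√(π² + ln²(OS)) with OS = 0.0597.
−ln 0.0597 = 2.818, so ζ = 2.818/√(π² + 7.944) = 0.668.
From t_s ≈ 3/(ζω_n): ω_n = 3/(ζ·t_s) = 3/(0.668·6.60) = 0.681 rad/s.

ω_n ≈ 0.681 rad/s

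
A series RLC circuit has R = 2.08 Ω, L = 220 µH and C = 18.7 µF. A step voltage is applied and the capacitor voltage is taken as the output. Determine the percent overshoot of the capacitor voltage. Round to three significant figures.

%OS ≈ 36.8%

For a series RLC circuit (capacitor voltage as output), ω_n = 1/√(LC) = 1/√(220 µH · 18.7 µF) = 15600 rad/s.
ζ = (R/2)·√(C/L) = (2.08/2)·√(18.7 µF/220 µH) = 0.303.
Overshoot: exp(−π·0.303/√(1−0.303²)) = 0.368, i.e. 36.8%.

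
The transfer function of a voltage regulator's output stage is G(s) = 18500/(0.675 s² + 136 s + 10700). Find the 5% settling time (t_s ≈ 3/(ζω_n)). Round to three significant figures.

t_s ≈ 0.0298 s

Dividing through by 0.675: denominator becomes s² + 201.5 s + 15850.
So ω_n = √15850 = 126 rad/s and ζ = 201.5/(2·126) = 0.800.
t_s ≈ 3/(ζω_n) = 0.0298 s.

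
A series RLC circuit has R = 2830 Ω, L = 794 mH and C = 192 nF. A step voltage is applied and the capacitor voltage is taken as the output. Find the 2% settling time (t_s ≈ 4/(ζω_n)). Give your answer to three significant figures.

For a series RLC circuit (capacitor voltage as output), ω_n = 1/√(LC) = 1/√(794 mH · 192 nF) = 2560 rad/s.
ζ = (R/2)·√(C/L) = (2830/2)·√(192 nF/794 mH) = 0.696.
t_s ≈ 4/(ζω_n) = 0.00224 s.

t_s ≈ 0.00224 s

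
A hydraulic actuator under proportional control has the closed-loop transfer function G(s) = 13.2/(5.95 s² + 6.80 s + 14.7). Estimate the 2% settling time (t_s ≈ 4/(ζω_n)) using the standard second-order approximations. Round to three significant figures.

Dividing through by 5.95: denominator becomes s² + 1.143 s + 2.471.
So ω_n = √2.471 = 1.57 rad/s and ζ = 1.143/(2·1.57) = 0.364.
t_s ≈ 4/(ζω_n) = 7.00 s.

t_s ≈ 7.00 s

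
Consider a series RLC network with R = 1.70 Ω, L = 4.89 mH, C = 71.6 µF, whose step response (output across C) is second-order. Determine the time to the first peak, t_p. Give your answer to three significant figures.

t_p ≈ 0.00187 s

For a series RLC circuit (capacitor voltage as output), ω_n = 1/√(LC) = 1/√(4.89 mH · 71.6 µF) = 1690 rad/s.
ζ = (R/2)·√(C/L) = (1.70/2)·√(71.6 µF/4.89 mH) = 0.103.
ω_d = 1690·√(1 − 0.103²) = 1680 rad/s. t_p = π/ω_d = 0.00187 s.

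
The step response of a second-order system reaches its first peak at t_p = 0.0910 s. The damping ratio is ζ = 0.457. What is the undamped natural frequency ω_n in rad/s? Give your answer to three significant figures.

Peak time t_p = π/ω_d, so ω_d = π/t_p = π/0.0910 = 34.5 rad/s.
ω_n = ω_d/√(1−ζ²) = 34.5/√0.791 = 38.8 rad/s.

ω_n ≈ 38.8 rad/s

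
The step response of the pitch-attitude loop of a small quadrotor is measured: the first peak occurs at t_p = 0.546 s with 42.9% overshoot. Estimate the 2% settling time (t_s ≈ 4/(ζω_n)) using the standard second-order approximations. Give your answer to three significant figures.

From the overshoot, ζ = −ln(OS)/√(π²+ln²(OS)) = 0.260.
t_p = π/ω_d ⇒ ω_d = 5.75 rad/s; then ω_n = ω_d/√(1−ζ²) = 5.96 rad/s.
t_s ≈ 4/(ζω_n) = 4/(0.260·5.96) = 2.58 s.

t_s ≈ 2.58 s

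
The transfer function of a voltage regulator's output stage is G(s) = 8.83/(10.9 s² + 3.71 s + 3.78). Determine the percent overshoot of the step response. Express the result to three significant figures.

%OS ≈ 38.7%

Dividing through by 10.9: denominator becomes s² + 0.3404 s + 0.3468.
So ω_n = √0.3468 = 0.589 rad/s and ζ = 0.3404/(2·0.589) = 0.289.
%OS = 100 e^{−πζ/√(1−ζ²)} with ζ = 0.289 gives 38.7%.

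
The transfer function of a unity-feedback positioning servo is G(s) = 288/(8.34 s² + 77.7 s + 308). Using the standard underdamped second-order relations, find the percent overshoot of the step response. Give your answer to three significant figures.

Dividing through by 8.34: denominator becomes s² + 9.317 s + 36.93.
So ω_n = √36.93 = 6.08 rad/s and ζ = 9.317/(2·6.08) = 0.767.
%OS = 100·exp(−πζ/√(1−ζ²)) = 2.35%.

%OS ≈ 2.35%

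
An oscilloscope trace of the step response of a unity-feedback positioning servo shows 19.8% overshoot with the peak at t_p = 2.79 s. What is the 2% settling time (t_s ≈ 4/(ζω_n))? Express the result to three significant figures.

t_s ≈ 6.89 s

The overshoot fixes ζ = −ln(OS)/√(π²+ln²(OS)) = 0.458.
From t_p = π/ω_d, ω_d = π/2.79 = 1.13 rad/s, so ω_n = ω_d/√(1−ζ²) = 1.27 rad/s.
t_s ≈ 4/(ζω_n) = 4/(0.458·1.27) = 6.89 s.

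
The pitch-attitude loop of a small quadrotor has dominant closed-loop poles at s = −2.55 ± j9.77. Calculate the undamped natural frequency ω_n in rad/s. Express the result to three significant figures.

|pole| = ω_n = √(2.55² + 9.77²) = 10.1 rad/s; ζ = cos θ = σ/ω_n = 0.253.

ω_n ≈ 10.1 rad/s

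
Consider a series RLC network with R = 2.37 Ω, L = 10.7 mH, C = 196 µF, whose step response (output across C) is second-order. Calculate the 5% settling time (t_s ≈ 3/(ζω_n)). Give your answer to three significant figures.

t_s ≈ 0.0271 s

For a series RLC circuit (capacitor voltage as output), ω_n = 1/√(LC) = 1/√(10.7 mH · 196 µF) = 691 rad/s.
ζ = (R/2)·√(C/L) = (2.37/2)·√(196 µF/10.7 mH) = 0.160.
t_s ≈ 3/(ζω_n) = 0.0271 s.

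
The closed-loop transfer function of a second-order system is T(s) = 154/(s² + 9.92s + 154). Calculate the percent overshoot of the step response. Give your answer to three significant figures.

Matching coefficients with s² + 2ζω_n s + ω_n² gives ω_n² = 154 ⇒ ω_n = 12.4 rad/s, and ζ = 9.92/(2ω_n) = 0.400.
Overshoot: exp(−π·0.400/√(1−0.400²)) = 0.254, i.e. 25.4%.

%OS ≈ 25.4%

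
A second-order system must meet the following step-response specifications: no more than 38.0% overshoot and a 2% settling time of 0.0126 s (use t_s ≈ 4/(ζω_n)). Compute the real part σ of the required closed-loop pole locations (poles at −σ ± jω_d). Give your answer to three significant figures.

The settling-time spec alone fixes σ = ζω_n = 4/t_s = 4/0.0126 = 317.
(Overshoot then fixes ζ = 0.294 and hence ω_d = σ·√(1−ζ²)/ζ = 1030 rad/s.)

σ ≈ 317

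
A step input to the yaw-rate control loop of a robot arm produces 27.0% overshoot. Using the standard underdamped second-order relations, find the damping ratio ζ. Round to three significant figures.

ζ ≈ 0.385

ζ = −ln(OS)/√(π² + (ln OS)²). With OS = 0.270, ln OS = −1.309 and ζ = 1.309/3.404 = 0.385.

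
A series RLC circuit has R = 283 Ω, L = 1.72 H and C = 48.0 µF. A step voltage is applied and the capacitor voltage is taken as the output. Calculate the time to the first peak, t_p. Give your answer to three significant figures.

t_p ≈ 0.0430 s

For a series RLC circuit (capacitor voltage as output), ω_n = 1/√(LC) = 1/√(1.72 H · 48.0 µF) = 110 rad/s.
ζ = (R/2)·√(C/L) = (283/2)·√(48.0 µF/1.72 H) = 0.748.
ω_d = 110·√(1 − 0.748²) = 73.1 rad/s. t_p = π/ω_d = 0.0430 s.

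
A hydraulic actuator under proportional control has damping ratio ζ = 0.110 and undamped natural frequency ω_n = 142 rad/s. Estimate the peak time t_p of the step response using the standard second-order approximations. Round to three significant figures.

t_p ≈ 0.0223 s

The damped frequency is ω_d = ω_n√(1−ζ²) = 142·√(1−0.0121) = 141 rad/s.
Peak time t_p = π/ω_d = π/141 = 0.0223 s.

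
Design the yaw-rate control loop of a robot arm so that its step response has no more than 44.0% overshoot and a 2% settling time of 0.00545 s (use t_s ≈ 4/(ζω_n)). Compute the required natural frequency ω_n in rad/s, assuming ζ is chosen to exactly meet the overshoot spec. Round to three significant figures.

From %OS = 100·exp(−πζ/√(1−ζ²)), invert to get ζ = −ln(OS)/√(π² + ln²(OS)) with OS = 0.440.
−ln 0.440 = 0.8210, so ζ = 0.8210/√(π² + 0.6740) = 0.253.
Then ω_n = 4/(ζ t_s) = 4/(0.253 × 0.00545) = 2900 rad/s.

ω_n ≈ 2900 rad/s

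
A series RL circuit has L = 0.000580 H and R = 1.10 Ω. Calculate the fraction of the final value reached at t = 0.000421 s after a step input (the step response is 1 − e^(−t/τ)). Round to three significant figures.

τ = L/R = 0.000580/1.10 = 0.000527 s.
y(t)/y_∞ = 1 − e^(−t/τ) = 1 − e^(−0.000421/0.000527) = 1 − e^(−0.798) = 0.550.

y/y_∞ ≈ 0.550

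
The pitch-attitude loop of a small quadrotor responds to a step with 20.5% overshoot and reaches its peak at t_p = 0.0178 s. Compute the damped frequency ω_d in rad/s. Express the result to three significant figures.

ω_d ≈ 176 rad/s

t_p = π/ω_d, so ω_d = π/0.0178 = 176 rad/s.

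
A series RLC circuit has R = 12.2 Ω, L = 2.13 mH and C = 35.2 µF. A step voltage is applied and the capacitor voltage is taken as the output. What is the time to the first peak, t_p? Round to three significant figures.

For a series RLC circuit (capacitor voltage as output), ω_n = 1/√(LC) = 1/√(2.13 mH · 35.2 µF) = 3650 rad/s.
ζ = (R/2)·√(C/L) = (12.2/2)·√(35.2 µF/2.13 mH) = 0.784.
ω_d = 3650·√(1 − 0.784²) = 2270 rad/s. t_p = π/ω_d = 0.00139 s.

t_p ≈ 0.00139 s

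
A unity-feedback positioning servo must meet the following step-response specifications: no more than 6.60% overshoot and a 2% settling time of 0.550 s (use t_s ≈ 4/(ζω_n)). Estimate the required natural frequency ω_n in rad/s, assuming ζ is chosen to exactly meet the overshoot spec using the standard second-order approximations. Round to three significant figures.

ω_n ≈ 11.1 rad/s

ζ = −ln(OS)/√(π² + (ln OS)²). With OS = 0.0660, ln OS = −2.718 and ζ = 2.718/4.154 = 0.654.
Then ω_n = 4/(ζ t_s) = 4/(0.654 × 0.550) = 11.1 rad/s.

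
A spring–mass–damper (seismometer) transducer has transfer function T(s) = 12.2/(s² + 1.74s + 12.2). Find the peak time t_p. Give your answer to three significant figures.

t_p ≈ 0.929 s

Comparing the denominator to s² + 2ζω_n s + ω_n²: ω_n = √12.2 = 3.49 rad/s, and 2ζω_n = 1.74 so ζ = 1.74/(2·3.49) = 0.249.
The damped frequency ω_d = ω_n√(1−ζ²) = 3.38 rad/s. Then t_p = π/ω_d = 0.929 s.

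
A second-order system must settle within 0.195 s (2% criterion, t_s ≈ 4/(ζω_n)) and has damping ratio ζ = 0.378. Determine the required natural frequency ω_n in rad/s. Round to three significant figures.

Rearranging t_s ≈ 4/(ζω_n) gives ω_n = 4/(ζ·t_s) = 4/(0.378 × 0.195) = 54.3 rad/s.

ω_n ≈ 54.3 rad/s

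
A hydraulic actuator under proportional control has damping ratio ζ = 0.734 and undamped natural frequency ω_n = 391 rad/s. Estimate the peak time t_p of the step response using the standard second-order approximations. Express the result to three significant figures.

t_p ≈ 0.0118 s

The damped frequency is ω_d = ω_n√(1−ζ²) = 391·√(1−0.539) = 266 rad/s.
Peak time t_p = π/ω_d = π/266 = 0.0118 s.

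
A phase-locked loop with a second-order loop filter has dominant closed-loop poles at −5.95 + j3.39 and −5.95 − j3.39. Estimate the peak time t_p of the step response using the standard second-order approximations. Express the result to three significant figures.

t_p ≈ 0.927 s

t_p = π/ω_d with ω_d = 3.39 (the imaginary part), so t_p = 0.927 s.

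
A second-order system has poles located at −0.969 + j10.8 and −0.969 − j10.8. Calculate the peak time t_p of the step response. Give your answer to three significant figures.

t_p = π/ω_d with ω_d = 10.8 (the imaginary part), so t_p = 0.291 s.

t_p ≈ 0.291 s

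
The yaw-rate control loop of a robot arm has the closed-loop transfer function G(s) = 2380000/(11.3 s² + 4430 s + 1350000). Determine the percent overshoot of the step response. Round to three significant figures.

%OS ≈ 11.5%

Dividing through by 11.3: denominator becomes s² + 392.0 s + 119500.
So ω_n = √119500 = 346 rad/s and ζ = 392.0/(2·346) = 0.567.
%OS = 100 e^{−πζ/√(1−ζ²)} with ζ = 0.567 gives 11.5%.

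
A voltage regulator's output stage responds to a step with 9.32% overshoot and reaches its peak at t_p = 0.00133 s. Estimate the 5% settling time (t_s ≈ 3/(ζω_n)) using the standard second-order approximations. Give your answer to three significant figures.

t_s ≈ 0.00168 s

The overshoot fixes ζ = −ln(OS)/√(π²+ln²(OS)) = 0.603.
t_p = π/ω_d ⇒ ω_d = 2360 rad/s; then ω_n = ω_d/√(1−ζ²) = 2960 rad/s.
t_s ≈ 3/(ζω_n) = 3/(0.603·2960) = 0.00168 s.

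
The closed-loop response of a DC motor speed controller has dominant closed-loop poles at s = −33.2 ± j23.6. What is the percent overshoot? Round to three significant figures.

The poles are at −σ ± jω_d with σ = 33.2 and ω_d = 23.6, so ω_n = √(σ²+ω_d²) = 40.7 rad/s and ζ = σ/ω_n = 0.815.
%OS = 100 e^{−πζ/√(1−ζ²)} with ζ = 0.815 gives 1.20%.

%OS ≈ 1.20%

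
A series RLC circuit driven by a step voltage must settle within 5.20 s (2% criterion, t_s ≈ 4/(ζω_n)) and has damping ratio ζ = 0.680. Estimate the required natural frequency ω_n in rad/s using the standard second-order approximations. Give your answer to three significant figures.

Rearranging t_s ≈ 4/(ζω_n) gives ω_n = 4/(ζ·t_s) = 4/(0.680 × 5.20) = 1.13 rad/s.

ω_n ≈ 1.13 rad/s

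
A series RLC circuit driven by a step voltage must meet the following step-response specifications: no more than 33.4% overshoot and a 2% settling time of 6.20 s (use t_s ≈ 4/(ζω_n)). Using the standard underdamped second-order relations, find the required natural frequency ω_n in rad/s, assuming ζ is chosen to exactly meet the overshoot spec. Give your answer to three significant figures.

From %OS = 100·exp(−πζ/√(1−ζ²)), invert to get ζ = −ln(OS)/√(π² + ln²(OS)) with OS = 0.334.
−ln 0.334 = 1.097, so ζ = 1.097/√(π² + 1.203) = 0.330.
Then ω_n = 4/(ζ t_s) = 4/(0.330 × 6.20) = 1.96 rad/s.

ω_n ≈ 1.96 rad/s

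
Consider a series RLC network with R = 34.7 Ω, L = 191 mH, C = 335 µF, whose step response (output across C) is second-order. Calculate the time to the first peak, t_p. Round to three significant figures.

For a series RLC circuit (capacitor voltage as output), ω_n = 1/√(LC) = 1/√(191 mH · 335 µF) = 125 rad/s.
ζ = (R/2)·√(C/L) = (34.7/2)·√(335 µF/191 mH) = 0.727.
The damped frequency ω_d = ω_n√(1−ζ²) = 85.9 rad/s. t_p = π/ω_d = 0.0366 s.

t_p ≈ 0.0366 s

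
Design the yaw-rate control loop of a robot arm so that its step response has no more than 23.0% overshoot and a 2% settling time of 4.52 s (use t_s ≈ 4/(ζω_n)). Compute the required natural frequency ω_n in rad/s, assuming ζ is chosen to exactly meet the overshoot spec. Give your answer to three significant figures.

ζ = −ln(OS)/√(π² + (ln OS)²). With OS = 0.230, ln OS = −1.470 and ζ = 1.470/3.468 = 0.424.
From t_s ≈ 4/(ζω_n): ω_n = 4/(ζ·t_s) = 4/(0.424·4.52) = 2.09 rad/s.

ω_n ≈ 2.09 rad/s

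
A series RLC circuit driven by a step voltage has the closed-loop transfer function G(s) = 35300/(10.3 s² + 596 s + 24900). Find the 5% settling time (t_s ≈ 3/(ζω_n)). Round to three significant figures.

Dividing through by 10.3: denominator becomes s² + 57.86 s + 2417.
So ω_n = √2417 = 49.2 rad/s and ζ = 57.86/(2·49.2) = 0.588.
t_s ≈ 3/(ζω_n) = 0.104 s.

t_s ≈ 0.104 s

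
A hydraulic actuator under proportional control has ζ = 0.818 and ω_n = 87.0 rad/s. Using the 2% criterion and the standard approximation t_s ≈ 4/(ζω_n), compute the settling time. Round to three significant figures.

t_s ≈ 0.0562 s

t_s ≈ 4/(ζω_n) = 4/(0.818 × 87.0) = 0.0562 s.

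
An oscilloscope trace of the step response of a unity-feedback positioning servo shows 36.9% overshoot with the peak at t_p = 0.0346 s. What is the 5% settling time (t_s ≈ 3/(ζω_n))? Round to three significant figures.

t_s ≈ 0.104 s

ζ from %OS: ζ = |ln 0.369|/√(π²+ln²0.369) = 0.302.
t_p = π/ω_d ⇒ ω_d = 90.8 rad/s; then ω_n = ω_d/√(1−ζ²) = 95.3 rad/s.
t_s ≈ 3/(ζω_n) = 3/(0.302·95.3) = 0.104 s.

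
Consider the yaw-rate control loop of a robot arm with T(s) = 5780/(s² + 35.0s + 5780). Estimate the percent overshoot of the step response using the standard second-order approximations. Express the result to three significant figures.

Comparing the denominator to s² + 2ζω_n s + ω_n²: ω_n = √5780 = 76.0 rad/s, and 2ζω_n = 35.0 so ζ = 35.0/(2·76.0) = 0.230.
%OS = 100·exp(−πζ/√(1−ζ²)) = 47.6%.

%OS ≈ 47.6%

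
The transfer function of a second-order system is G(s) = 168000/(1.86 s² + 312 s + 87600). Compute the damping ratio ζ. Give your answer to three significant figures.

Dividing through by 1.86: denominator becomes s² + 167.7 s + 47100.
So ω_n = √47100 = 217 rad/s and ζ = 167.7/(2·217) = 0.386.

ζ ≈ 0.386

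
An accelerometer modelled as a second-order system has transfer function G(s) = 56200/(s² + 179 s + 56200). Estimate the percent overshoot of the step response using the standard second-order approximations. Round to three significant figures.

%OS ≈ 27.8%

Comparing the denominator to s² + 2ζω_n s + ω_n²: ω_n = √56200 = 237 rad/s, and 2ζω_n = 179 so ζ = 179/(2·237) = 0.378.
Overshoot: exp(−π·0.378/√(1−0.378²)) = 0.278, i.e. 27.8%.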